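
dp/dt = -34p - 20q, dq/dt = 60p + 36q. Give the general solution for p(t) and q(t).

Coefficient matrix A = [[-34, -20], [60, 36]].
Characteristic polynomial det(A - λI) = λ^2 - 2λ - 24 = 0.
Eigenvalues λ = -4, 6.
For λ=-4: (A-λI) row 1 is [-30, -20], so an eigenvector is (2, -3).
For λ=6: (A-λI) row 1 is [-40, -20], so an eigenvector is (1, -2).
General solution: C_1e^(-4t)(2,-3) + C_2e^(6t)(1,-2).

p(t) = 2C_1e^(-4t) + C_2e^(6t), q(t) = -3C_1e^(-4t) - 2C_2e^(6t)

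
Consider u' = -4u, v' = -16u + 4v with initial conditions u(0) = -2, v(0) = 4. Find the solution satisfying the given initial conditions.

u(t) = -2e^(-4t), v(t) = 8e^(4t) - 4e^(-4t)

Coefficient matrix A = [[-4, 0], [-16, 4]].
Characteristic polynomial det(A - λI) = λ^2 - 16 = 0.
Eigenvalues λ = -4, 4.
For λ=-4: (A-λI) row 2 is [-16, 8], so an eigenvector is (-1, -2).
For λ=4: (A-λI) row 1 is [-8, 0], so an eigenvector is (0, -1).
General solution: c_1e^(-4t)(-1,-2) + c_2e^(4t)(0,-1).
Applying u(0)=-2, v(0)=4 gives c_1=2, c_2=-8.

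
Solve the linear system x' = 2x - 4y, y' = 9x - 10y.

x(t) = 2C_1e^(-4t) + 2C_2te^(-4t) - C_2e^(-4t), y(t) = 3C_1e^(-4t) + 3C_2te^(-4t) - 2C_2e^(-4t)

Coefficient matrix A = [[2, -4], [9, -10]].
Characteristic polynomial det(A - λI) = λ^2 + 8λ + 16 = 0.
Single eigenvalue λ = -4 with algebraic multiplicity 2.
Eigenvector v = (2,3); generalized eigenvector w with (A-λI)w=v is (-1,-2).
General solution: e^(-4t)[C_1·v + C_2·(t·v + w)].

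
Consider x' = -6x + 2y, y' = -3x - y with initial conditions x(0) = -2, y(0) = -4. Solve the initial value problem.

Coefficient matrix A = [[-6, 2], [-3, -1]].
Characteristic polynomial det(A - λI) = λ^2 + 7λ + 12 = 0.
Eigenvalues λ = -3, -4.
For λ=-3: (A-λI) row 1 is [-3, 2], so an eigenvector is (-2, -3).
For λ=-4: (A-λI) row 1 is [-2, 2], so an eigenvector is (-1, -1).
General solution: C_1e^(-3t)(-2,-3) + C_2e^(-4t)(-1,-1).
Applying x(0)=-2, y(0)=-4 gives C_1=2, C_2=-2.

x(t) = -4e^(-3t) + 2e^(-4t), y(t) = -6e^(-3t) + 2e^(-4t)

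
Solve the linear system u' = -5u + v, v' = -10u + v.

Coefficient matrix A = [[-5, 1], [-10, 1]].
Characteristic polynomial det(A - λI) = λ^2 + 4λ + 5 = 0.
Eigenvalues λ = -2 ± i (complex conjugate pair).
For λ=-2+i: an eigenvector is (1,3) - i(0,-1) = (1, 3 + i).
A real fundamental pair from Re and Im of e^((-2+i)t)v: X_1 = e^(-2t)(cos(t)·(1,3) + sin(t)·(0,-1)), X_2 = e^(-2t)(sin(t)·(1,3) - cos(t)·(0,-1)).
General solution: c_1X_1 + c_2X_2.

u(t) = c_1e^(-2t)cos(t) + c_2e^(-2t)sin(t), v(t) = -c_1e^(-2t)sin(t) + 3c_1e^(-2t)cos(t) + 3c_2e^(-2t)sin(t) + c_2e^(-2t)cos(t)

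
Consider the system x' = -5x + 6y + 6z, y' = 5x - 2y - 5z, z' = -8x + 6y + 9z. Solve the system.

x(t) = c_1e^(t) - 2c_2e^(-2t), y(t) = c_2e^(-2t) - c_3e^(3t), z(t) = c_1e^(t) - 2c_2e^(-2t) + c_3e^(3t)

Coefficient matrix A = [[-5, 6, 6], [5, -2, -5], [-8, 6, 9]].
det(A - λI) = 0 gives eigenvalues λ = 1, -2, 3.
For λ=1: eigenvector (1,0,1).
For λ=-2: eigenvector (-2,1,-2).
For λ=3: eigenvector (0,-1,1).
General solution: c_1e^(t)(1,0,1) + c_2e^(-2t)(-2,1,-2) + c_3e^(3t)(0,-1,1).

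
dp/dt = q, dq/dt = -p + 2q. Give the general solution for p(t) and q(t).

p(t) = -c_1e^(t) - c_2te^(t) + 3c_2e^(t), q(t) = -c_1e^(t) - c_2te^(t) + 2c_2e^(t)

Coefficient matrix A = [[0, 1], [-1, 2]].
Characteristic polynomial det(A - λI) = λ^2 - 2λ + 1 = 0.
Single eigenvalue λ = 1 with algebraic multiplicity 2.
Eigenvector v = (-1,-1); generalized eigenvector w with (A-λI)w=v is (3,2).
General solution: e^(t)[c_1·v + c_2·(t·v + w)].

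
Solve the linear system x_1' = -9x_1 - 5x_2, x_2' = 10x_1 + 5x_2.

Coefficient matrix A = [[-9, -5], [10, 5]].
Characteristic polynomial det(A - λI) = λ^2 + 4λ + 5 = 0.
Eigenvalues λ = -2 ± i (complex conjugate pair).
For λ=-2+i: an eigenvector is (-2,3) - i(-1,1) = (-2 + i, 3 - i).
A real fundamental pair from Re and Im of e^((-2+i)t)v: X_1 = e^(-2t)(cos(t)·(-2,3) + sin(t)·(-1,1)), X_2 = e^(-2t)(sin(t)·(-2,3) - cos(t)·(-1,1)).
General solution: C_1X_1 + C_2X_2.

x_1(t) = -C_1e^(-2t)sin(t) - 2C_1e^(-2t)cos(t) - 2C_2e^(-2t)sin(t) + C_2e^(-2t)cos(t), x_2(t) = C_1e^(-2t)sin(t) + 3C_1e^(-2t)cos(t) + 3C_2e^(-2t)sin(t) - C_2e^(-2t)cos(t)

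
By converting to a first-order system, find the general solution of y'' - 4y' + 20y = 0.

Let x_1 = y, x_2 = y'. Then x_1' = x_2 and x_2' = -20x_1 + 4x_2.
A = [[0,1],[-20,4]]; det(A-λI) = λ^2 - 4λ + 20.
Eigenvalues λ = 2 ± 4i.

y(t) = c_1e^(2t)cos(4t) + c_2e^(2t)sin(4t)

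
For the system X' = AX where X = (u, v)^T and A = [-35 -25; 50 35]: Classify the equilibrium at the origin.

A = [[-35,-25],[50,35]]; det(A-λI) = λ^2 + 25.
λ = 0 ± 5i: zero real part.

center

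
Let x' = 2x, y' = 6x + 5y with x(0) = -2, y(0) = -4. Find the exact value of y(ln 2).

-240

A = [[2,0],[6,5]]; eigenvalues λ = 5, 2.
Eigenvectors: (0,-1) for λ=5, (-1,2) for λ=2.
From the initial condition, c_1 = 8, c_2 = 2.
y(ln 2) = (8)(2^5)(-1) + (2)(2^2)(2) = -240.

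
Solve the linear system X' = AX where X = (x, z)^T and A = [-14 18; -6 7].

Coefficient matrix A = [[-14, 18], [-6, 7]].
Characteristic polynomial det(A - λI) = λ^2 + 7λ + 10 = 0.
Eigenvalues λ = -5, -2.
For λ=-5: (A-λI) row 1 is [-9, 18], so an eigenvector is (2, 1).
For λ=-2: (A-λI) row 1 is [-12, 18], so an eigenvector is (-3, -2).
General solution: C_1e^(-5t)(2,1) + C_2e^(-2t)(-3,-2).

x(t) = 2C_1e^(-5t) - 3C_2e^(-2t), z(t) = C_1e^(-5t) - 2C_2e^(-2t)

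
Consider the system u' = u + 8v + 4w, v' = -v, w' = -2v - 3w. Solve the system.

u(t) = C_1e^(t) - 2C_2e^(-t) - C_3e^(-3t), v(t) = C_2e^(-t), w(t) = -C_2e^(-t) + C_3e^(-3t)

Coefficient matrix A = [[1, 8, 4], [0, -1, 0], [0, -2, -3]].
det(A - λI) = 0 gives eigenvalues λ = 1, -1, -3.
For λ=1: eigenvector (1,0,0).
For λ=-1: eigenvector (-2,1,-1).
For λ=-3: eigenvector (-1,0,1).
General solution: C_1e^(t)(1,0,0) + C_2e^(-t)(-2,1,-1) + C_3e^(-3t)(-1,0,1).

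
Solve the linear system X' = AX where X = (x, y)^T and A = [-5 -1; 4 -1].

Coefficient matrix A = [[-5, -1], [4, -1]].
Characteristic polynomial det(A - λI) = λ^2 + 6λ + 9 = 0.
Single eigenvalue λ = -3 with algebraic multiplicity 2.
Eigenvector v = (-1,2); generalized eigenvector w with (A-λI)w=v is (-1,3).
General solution: e^(-3t)[c_1·v + c_2·(t·v + w)].

x(t) = -c_1e^(-3t) - c_2te^(-3t) - c_2e^(-3t), y(t) = 2c_1e^(-3t) + 2c_2te^(-3t) + 3c_2e^(-3t)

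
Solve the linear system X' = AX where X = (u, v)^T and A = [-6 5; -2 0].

Coefficient matrix A = [[-6, 5], [-2, 0]].
Characteristic polynomial det(A - λI) = λ^2 + 6λ + 10 = 0.
Eigenvalues λ = -3 ± i (complex conjugate pair).
For λ=-3+i: an eigenvector is (-1,-1) - i(-2,-1) = (-1 + 2i, -1 + i).
A real fundamental pair from Re and Im of e^((-3+i)t)v: X_1 = e^(-3t)(cos(t)·(-1,-1) + sin(t)·(-2,-1)), X_2 = e^(-3t)(sin(t)·(-1,-1) - cos(t)·(-2,-1)).
General solution: c_1X_1 + c_2X_2.

u(t) = -2c_1e^(-3t)sin(t) - c_1e^(-3t)cos(t) - c_2e^(-3t)sin(t) + 2c_2e^(-3t)cos(t), v(t) = -c_1e^(-3t)sin(t) - c_1e^(-3t)cos(t) - c_2e^(-3t)sin(t) + c_2e^(-3t)cos(t)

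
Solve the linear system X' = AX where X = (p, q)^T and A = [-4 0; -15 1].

Coefficient matrix A = [[-4, 0], [-15, 1]].
Characteristic polynomial det(A - λI) = λ^2 + 3λ - 4 = 0.
Eigenvalues λ = -4, 1.
For λ=-4: (A-λI) row 2 is [-15, 5], so an eigenvector is (1, 3).
For λ=1: (A-λI) row 1 is [-5, 0], so an eigenvector is (0, -1).
General solution: c_1e^(-4t)(1,3) + c_2e^(t)(0,-1).

p(t) = c_1e^(-4t), q(t) = 3c_1e^(-4t) - c_2e^(t)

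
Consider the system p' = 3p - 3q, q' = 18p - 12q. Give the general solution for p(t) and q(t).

Coefficient matrix A = [[3, -3], [18, -12]].
Characteristic polynomial det(A - λI) = λ^2 + 9λ + 18 = 0.
Eigenvalues λ = -3, -6.
For λ=-3: (A-λI) row 1 is [6, -3], so an eigenvector is (-1, -2).
For λ=-6: (A-λI) row 1 is [9, -3], so an eigenvector is (-1, -3).
General solution: K_1e^(-3t)(-1,-2) + K_2e^(-6t)(-1,-3).

p(t) = -K_1e^(-3t) - K_2e^(-6t), q(t) = -2K_1e^(-3t) - 3K_2e^(-6t)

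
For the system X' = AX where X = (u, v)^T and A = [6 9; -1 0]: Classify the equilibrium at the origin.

A = [[6,9],[-1,0]]; det(A-λI) = λ^2 - 6λ + 9.
repeated λ = 3 with a single eigenvector.

unstable improper node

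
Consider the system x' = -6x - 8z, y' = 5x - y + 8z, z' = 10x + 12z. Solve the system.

Coefficient matrix A = [[-6, 0, -8], [5, -1, 8], [10, 0, 12]].
det(A - λI) = 0 gives eigenvalues λ = 2, 4, -1.
For λ=2: eigenvector (1,-1,-1).
For λ=4: eigenvector (-4,4,5).
For λ=-1: eigenvector (0,1,0).
General solution: K_1e^(2t)(1,-1,-1) + K_2e^(4t)(-4,4,5) + K_3e^(-t)(0,1,0).

x(t) = K_1e^(2t) - 4K_2e^(4t), y(t) = -K_1e^(2t) + 4K_2e^(4t) + K_3e^(-t), z(t) = -K_1e^(2t) + 5K_2e^(4t)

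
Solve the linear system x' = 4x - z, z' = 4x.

Coefficient matrix A = [[4, -1], [4, 0]].
Characteristic polynomial det(A - λI) = λ^2 - 4λ + 4 = 0.
Single eigenvalue λ = 2 with algebraic multiplicity 2.
Eigenvector v = (1,2); generalized eigenvector w with (A-λI)w=v is (0,-1).
General solution: e^(2t)[C_1·v + C_2·(t·v + w)].

x(t) = C_1e^(2t) + C_2te^(2t), z(t) = 2C_1e^(2t) + 2C_2te^(2t) - C_2e^(2t)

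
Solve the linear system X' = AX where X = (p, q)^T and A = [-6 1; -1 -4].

Coefficient matrix A = [[-6, 1], [-1, -4]].
Characteristic polynomial det(A - λI) = λ^2 + 10λ + 25 = 0.
Single eigenvalue λ = -5 with algebraic multiplicity 2.
Eigenvector v = (-1,-1); generalized eigenvector w with (A-λI)w=v is (2,1).
General solution: e^(-5t)[K_1·v + K_2·(t·v + w)].

p(t) = -K_1e^(-5t) - K_2te^(-5t) + 2K_2e^(-5t), q(t) = -K_1e^(-5t) - K_2te^(-5t) + K_2e^(-5t)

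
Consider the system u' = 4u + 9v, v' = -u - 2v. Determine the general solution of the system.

u(t) = -3c_1e^(t) - 3c_2te^(t) - c_2e^(t), v(t) = c_1e^(t) + c_2te^(t)

Coefficient matrix A = [[4, 9], [-1, -2]].
Characteristic polynomial det(A - λI) = λ^2 - 2λ + 1 = 0.
Single eigenvalue λ = 1 with algebraic multiplicity 2.
Eigenvector v = (-3,1); generalized eigenvector w with (A-λI)w=v is (-1,0).
General solution: e^(t)[c_1·v + c_2·(t·v + w)].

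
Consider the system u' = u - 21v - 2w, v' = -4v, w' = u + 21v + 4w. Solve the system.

u(t) = 3K_1e^(-4t) + K_2e^(3t) + 2K_3e^(2t), v(t) = K_1e^(-4t), w(t) = -3K_1e^(-4t) - K_2e^(3t) - K_3e^(2t)

Coefficient matrix A = [[1, -21, -2], [0, -4, 0], [1, 21, 4]].
det(A - λI) = 0 gives eigenvalues λ = -4, 3, 2.
For λ=-4: eigenvector (3,1,-3).
For λ=3: eigenvector (1,0,-1).
For λ=2: eigenvector (2,0,-1).
General solution: K_1e^(-4t)(3,1,-3) + K_2e^(3t)(1,0,-1) + K_3e^(2t)(2,0,-1).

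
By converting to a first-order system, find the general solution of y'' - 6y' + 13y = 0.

y(t) = K_1e^(3t)cos(2t) + K_2e^(3t)sin(2t)

Let x_1 = y, x_2 = y'. Then x_1' = x_2 and x_2' = -13x_1 + 6x_2.
A = [[0,1],[-13,6]]; det(A-λI) = λ^2 - 6λ + 13.
Eigenvalues λ = 3 ± 2i.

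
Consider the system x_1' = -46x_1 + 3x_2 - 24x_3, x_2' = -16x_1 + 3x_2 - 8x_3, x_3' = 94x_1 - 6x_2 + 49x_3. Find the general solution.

x_1(t) = 12c_1e^(t) + 3c_2e^(3t) + c_3e^(2t), x_2(t) = 4c_1e^(t) + c_2e^(3t), x_3(t) = -23c_1e^(t) - 6c_2e^(3t) - 2c_3e^(2t)

Coefficient matrix A = [[-46, 3, -24], [-16, 3, -8], [94, -6, 49]].
det(A - λI) = 0 gives eigenvalues λ = 1, 3, 2.
For λ=1: eigenvector (12,4,-23).
For λ=3: eigenvector (3,1,-6).
For λ=2: eigenvector (1,0,-2).
General solution: c_1e^(t)(12,4,-23) + c_2e^(3t)(3,1,-6) + c_3e^(2t)(1,0,-2).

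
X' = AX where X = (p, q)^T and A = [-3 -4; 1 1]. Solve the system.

Coefficient matrix A = [[-3, -4], [1, 1]].
Characteristic polynomial det(A - λI) = λ^2 + 2λ + 1 = 0.
Single eigenvalue λ = -1 with algebraic multiplicity 2.
Eigenvector v = (-2,1); generalized eigenvector w with (A-λI)w=v is (1,0).
General solution: e^(-t)[K_1·v + K_2·(t·v + w)].

p(t) = -2K_1e^(-t) - 2K_2te^(-t) + K_2e^(-t), q(t) = K_1e^(-t) + K_2te^(-t)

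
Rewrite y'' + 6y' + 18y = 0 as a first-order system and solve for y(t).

Let x_1 = y, x_2 = y'. Then x_1' = x_2 and x_2' = -18x_1 - 6x_2.
A = [[0,1],[-18,-6]]; det(A-λI) = λ^2 + 6λ + 18.
Eigenvalues λ = -3 ± 3i.

y(t) = c_1e^(-3t)cos(3t) + c_2e^(-3t)sin(3t)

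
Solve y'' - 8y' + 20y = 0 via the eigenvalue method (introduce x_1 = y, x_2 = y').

Let x_1 = y, x_2 = y'. Then x_1' = x_2 and x_2' = -20x_1 + 8x_2.
A = [[0,1],[-20,8]]; det(A-λI) = λ^2 - 8λ + 20.
Eigenvalues λ = 4 ± 2i.

y(t) = K_1e^(4t)cos(2t) + K_2e^(4t)sin(2t)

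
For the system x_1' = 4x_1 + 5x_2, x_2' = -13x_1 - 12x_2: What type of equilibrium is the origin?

stable spiral

A = [[4,5],[-13,-12]]; det(A-λI) = λ^2 + 8λ + 17.
λ = -4 ± i: negative real part.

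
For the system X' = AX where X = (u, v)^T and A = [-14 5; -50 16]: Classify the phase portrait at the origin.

unstable spiral

A = [[-14,5],[-50,16]]; det(A-λI) = λ^2 - 2λ + 26.
λ = 1 ± 5i: positive real part.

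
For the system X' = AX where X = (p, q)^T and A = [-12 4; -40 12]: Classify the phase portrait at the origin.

center

A = [[-12,4],[-40,12]]; det(A-λI) = λ^2 + 16.
λ = 0 ± 4i: zero real part.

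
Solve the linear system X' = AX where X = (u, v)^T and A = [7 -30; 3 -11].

u(t) = -K_1e^(-2t)sin(3t) + 3K_1e^(-2t)cos(3t) + 3K_2e^(-2t)sin(3t) + K_2e^(-2t)cos(3t), v(t) = K_1e^(-2t)cos(3t) + K_2e^(-2t)sin(3t)

Coefficient matrix A = [[7, -30], [3, -11]].
Characteristic polynomial det(A - λI) = λ^2 + 4λ + 13 = 0.
Eigenvalues λ = -2 ± 3i (complex conjugate pair).
For λ=-2+3i: an eigenvector is (3,1) - i(-1,0) = (3 + i, 1).
A real fundamental pair from Re and Im of e^((-2+3i)t)v: X_1 = e^(-2t)(cos(3t)·(3,1) + sin(3t)·(-1,0)), X_2 = e^(-2t)(sin(3t)·(3,1) - cos(3t)·(-1,0)).
General solution: K_1X_1 + K_2X_2.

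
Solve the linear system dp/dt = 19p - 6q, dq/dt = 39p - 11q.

Coefficient matrix A = [[19, -6], [39, -11]].
Characteristic polynomial det(A - λI) = λ^2 - 8λ + 25 = 0.
Eigenvalues λ = 4 ± 3i (complex conjugate pair).
For λ=4+3i: an eigenvector is (-1,-3) - i(1,2) = (-1 - i, -3 - 2i).
A real fundamental pair from Re and Im of e^((4+3i)t)v: X_1 = e^(4t)(cos(3t)·(-1,-3) + sin(3t)·(1,2)), X_2 = e^(4t)(sin(3t)·(-1,-3) - cos(3t)·(1,2)).
General solution: C_1X_1 + C_2X_2.

p(t) = C_1e^(4t)sin(3t) - C_1e^(4t)cos(3t) - C_2e^(4t)sin(3t) - C_2e^(4t)cos(3t), q(t) = 2C_1e^(4t)sin(3t) - 3C_1e^(4t)cos(3t) - 3C_2e^(4t)sin(3t) - 2C_2e^(4t)cos(3t)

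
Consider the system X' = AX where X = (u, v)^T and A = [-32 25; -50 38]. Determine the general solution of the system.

u(t) = 2K_1e^(3t)sin(5t) - K_1e^(3t)cos(5t) - K_2e^(3t)sin(5t) - 2K_2e^(3t)cos(5t), v(t) = 3K_1e^(3t)sin(5t) - K_1e^(3t)cos(5t) - K_2e^(3t)sin(5t) - 3K_2e^(3t)cos(5t)

Coefficient matrix A = [[-32, 25], [-50, 38]].
Characteristic polynomial det(A - λI) = λ^2 - 6λ + 34 = 0.
Eigenvalues λ = 3 ± 5i (complex conjugate pair).
For λ=3+5i: an eigenvector is (-1,-1) - i(2,3) = (-1 - 2i, -1 - 3i).
A real fundamental pair from Re and Im of e^((3+5i)t)v: X_1 = e^(3t)(cos(5t)·(-1,-1) + sin(5t)·(2,3)), X_2 = e^(3t)(sin(5t)·(-1,-1) - cos(5t)·(2,3)).
General solution: K_1X_1 + K_2X_2.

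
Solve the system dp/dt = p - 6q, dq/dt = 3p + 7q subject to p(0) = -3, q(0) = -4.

Coefficient matrix A = [[1, -6], [3, 7]].
Characteristic polynomial det(A - λI) = λ^2 - 8λ + 25 = 0.
Eigenvalues λ = 4 ± 3i (complex conjugate pair).
For λ=4+3i: an eigenvector is (-1,0) - i(1,-1) = (-1 - i, 0 + i).
A real fundamental pair from Re and Im of e^((4+3i)t)v: X_1 = e^(4t)(cos(3t)·(-1,0) + sin(3t)·(1,-1)), X_2 = e^(4t)(sin(3t)·(-1,0) - cos(3t)·(1,-1)).
General solution: c_1X_1 + c_2X_2.
Applying p(0)=-3, q(0)=-4 gives c_1=7, c_2=-4.

p(t) = 11e^(4t)sin(3t) - 3e^(4t)cos(3t), q(t) = -7e^(4t)sin(3t) - 4e^(4t)cos(3t)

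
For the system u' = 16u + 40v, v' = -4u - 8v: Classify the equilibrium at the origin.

A = [[16,40],[-4,-8]]; det(A-λI) = λ^2 - 8λ + 32.
λ = 4 ± 4i: positive real part.

unstable spiral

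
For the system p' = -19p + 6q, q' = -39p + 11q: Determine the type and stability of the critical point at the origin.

stable spiral

A = [[-19,6],[-39,11]]; det(A-λI) = λ^2 + 8λ + 25.
λ = -4 ± 3i: negative real part.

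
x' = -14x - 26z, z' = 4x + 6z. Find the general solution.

Coefficient matrix A = [[-14, -26], [4, 6]].
Characteristic polynomial det(A - λI) = λ^2 + 8λ + 20 = 0.
Eigenvalues λ = -4 ± 2i (complex conjugate pair).
For λ=-4+2i: an eigenvector is (-3,1) - i(2,-1) = (-3 - 2i, 1 + i).
A real fundamental pair from Re and Im of e^((-4+2i)t)v: X_1 = e^(-4t)(cos(2t)·(-3,1) + sin(2t)·(2,-1)), X_2 = e^(-4t)(sin(2t)·(-3,1) - cos(2t)·(2,-1)).
General solution: C_1X_1 + C_2X_2.

x(t) = 2C_1e^(-4t)sin(2t) - 3C_1e^(-4t)cos(2t) - 3C_2e^(-4t)sin(2t) - 2C_2e^(-4t)cos(2t), z(t) = -C_1e^(-4t)sin(2t) + C_1e^(-4t)cos(2t) + C_2e^(-4t)sin(2t) + C_2e^(-4t)cos(2t)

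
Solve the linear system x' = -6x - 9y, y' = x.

x(t) = 3c_1e^(-3t) + 3c_2te^(-3t) + 2c_2e^(-3t), y(t) = -c_1e^(-3t) - c_2te^(-3t) - c_2e^(-3t)

Coefficient matrix A = [[-6, -9], [1, 0]].
Characteristic polynomial det(A - λI) = λ^2 + 6λ + 9 = 0.
Single eigenvalue λ = -3 with algebraic multiplicity 2.
Eigenvector v = (3,-1); generalized eigenvector w with (A-λI)w=v is (2,-1).
General solution: e^(-3t)[c_1·v + c_2·(t·v + w)].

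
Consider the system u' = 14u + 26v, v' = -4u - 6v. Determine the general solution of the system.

u(t) = 2C_1e^(4t)sin(2t) + 3C_1e^(4t)cos(2t) + 3C_2e^(4t)sin(2t) - 2C_2e^(4t)cos(2t), v(t) = -C_1e^(4t)sin(2t) - C_1e^(4t)cos(2t) - C_2e^(4t)sin(2t) + C_2e^(4t)cos(2t)

Coefficient matrix A = [[14, 26], [-4, -6]].
Characteristic polynomial det(A - λI) = λ^2 - 8λ + 20 = 0.
Eigenvalues λ = 4 ± 2i (complex conjugate pair).
For λ=4+2i: an eigenvector is (3,-1) - i(2,-1) = (3 - 2i, -1 + i).
A real fundamental pair from Re and Im of e^((4+2i)t)v: X_1 = e^(4t)(cos(2t)·(3,-1) + sin(2t)·(2,-1)), X_2 = e^(4t)(sin(2t)·(3,-1) - cos(2t)·(2,-1)).
General solution: C_1X_1 + C_2X_2.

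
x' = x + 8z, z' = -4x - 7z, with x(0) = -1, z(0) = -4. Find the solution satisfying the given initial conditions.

x(t) = -9e^(-3t)sin(4t) - e^(-3t)cos(4t), z(t) = 5e^(-3t)sin(4t) - 4e^(-3t)cos(4t)

Coefficient matrix A = [[1, 8], [-4, -7]].
Characteristic polynomial det(A - λI) = λ^2 + 6λ + 25 = 0.
Eigenvalues λ = -3 ± 4i (complex conjugate pair).
For λ=-3+4i: an eigenvector is (-1,0) - i(-1,1) = (-1 + i, 0 - i).
A real fundamental pair from Re and Im of e^((-3+4i)t)v: X_1 = e^(-3t)(cos(4t)·(-1,0) + sin(4t)·(-1,1)), X_2 = e^(-3t)(sin(4t)·(-1,0) - cos(4t)·(-1,1)).
General solution: c_1X_1 + c_2X_2.
Applying x(0)=-1, z(0)=-4 gives c_1=5, c_2=4.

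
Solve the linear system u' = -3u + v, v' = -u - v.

Coefficient matrix A = [[-3, 1], [-1, -1]].
Characteristic polynomial det(A - λI) = λ^2 + 4λ + 4 = 0.
Single eigenvalue λ = -2 with algebraic multiplicity 2.
Eigenvector v = (-1,-1); generalized eigenvector w with (A-λI)w=v is (2,1).
General solution: e^(-2t)[c_1·v + c_2·(t·v + w)].

u(t) = -c_1e^(-2t) - c_2te^(-2t) + 2c_2e^(-2t), v(t) = -c_1e^(-2t) - c_2te^(-2t) + c_2e^(-2t)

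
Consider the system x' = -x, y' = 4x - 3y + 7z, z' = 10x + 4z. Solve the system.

x(t) = C_1e^(-t), y(t) = -5C_1e^(-t) + C_2e^(-3t) + C_3e^(4t), z(t) = -2C_1e^(-t) + C_3e^(4t)

Coefficient matrix A = [[-1, 0, 0], [4, -3, 7], [10, 0, 4]].
det(A - λI) = 0 gives eigenvalues λ = -1, -3, 4.
For λ=-1: eigenvector (1,-5,-2).
For λ=-3: eigenvector (0,1,0).
For λ=4: eigenvector (0,1,1).
General solution: C_1e^(-t)(1,-5,-2) + C_2e^(-3t)(0,1,0) + C_3e^(4t)(0,1,1).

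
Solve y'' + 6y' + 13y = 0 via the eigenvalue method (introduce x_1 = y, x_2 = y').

Let x_1 = y, x_2 = y'. Then x_1' = x_2 and x_2' = -13x_1 - 6x_2.
A = [[0,1],[-13,-6]]; det(A-λI) = λ^2 + 6λ + 13.
Eigenvalues λ = -3 ± 2i.

y(t) = C_1e^(-3t)cos(2t) + C_2e^(-3t)sin(2t)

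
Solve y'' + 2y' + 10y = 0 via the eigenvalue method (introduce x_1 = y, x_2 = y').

Let x_1 = y, x_2 = y'. Then x_1' = x_2 and x_2' = -10x_1 - 2x_2.
A = [[0,1],[-10,-2]]; det(A-λI) = λ^2 + 2λ + 10.
Eigenvalues λ = -1 ± 3i.

y(t) = K_1e^(-t)cos(3t) + K_2e^(-t)sin(3t)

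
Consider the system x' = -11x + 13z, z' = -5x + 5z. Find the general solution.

Coefficient matrix A = [[-11, 13], [-5, 5]].
Characteristic polynomial det(A - λI) = λ^2 + 6λ + 10 = 0.
Eigenvalues λ = -3 ± i (complex conjugate pair).
For λ=-3+i: an eigenvector is (-3,-2) - i(-2,-1) = (-3 + 2i, -2 + i).
A real fundamental pair from Re and Im of e^((-3+i)t)v: X_1 = e^(-3t)(cos(t)·(-3,-2) + sin(t)·(-2,-1)), X_2 = e^(-3t)(sin(t)·(-3,-2) - cos(t)·(-2,-1)).
General solution: C_1X_1 + C_2X_2.

x(t) = -2C_1e^(-3t)sin(t) - 3C_1e^(-3t)cos(t) - 3C_2e^(-3t)sin(t) + 2C_2e^(-3t)cos(t), z(t) = -C_1e^(-3t)sin(t) - 2C_1e^(-3t)cos(t) - 2C_2e^(-3t)sin(t) + C_2e^(-3t)cos(t)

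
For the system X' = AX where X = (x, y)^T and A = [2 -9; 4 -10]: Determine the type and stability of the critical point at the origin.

A = [[2,-9],[4,-10]]; det(A-λI) = λ^2 + 8λ + 16.
repeated λ = -4 with a single eigenvector.

stable improper node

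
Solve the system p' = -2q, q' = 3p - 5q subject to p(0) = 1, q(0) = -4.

p(t) = 11e^(-2t) - 10e^(-3t), q(t) = 11e^(-2t) - 15e^(-3t)

Coefficient matrix A = [[0, -2], [3, -5]].
Characteristic polynomial det(A - λI) = λ^2 + 5λ + 6 = 0.
Eigenvalues λ = -2, -3.
For λ=-2: (A-λI) row 1 is [2, -2], so an eigenvector is (1, 1).
For λ=-3: (A-λI) row 1 is [3, -2], so an eigenvector is (-2, -3).
General solution: C_1e^(-2t)(1,1) + C_2e^(-3t)(-2,-3).
Applying p(0)=1, q(0)=-4 gives C_1=11, C_2=5.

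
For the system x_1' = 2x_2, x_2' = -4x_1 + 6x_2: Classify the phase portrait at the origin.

A = [[0,2],[-4,6]]; det(A-λI) = λ^2 - 6λ + 8.
λ = 2, 4: both positive.

unstable node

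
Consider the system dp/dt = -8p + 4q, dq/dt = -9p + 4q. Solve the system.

p(t) = 2C_1e^(-2t) + 2C_2te^(-2t) - C_2e^(-2t), q(t) = 3C_1e^(-2t) + 3C_2te^(-2t) - C_2e^(-2t)

Coefficient matrix A = [[-8, 4], [-9, 4]].
Characteristic polynomial det(A - λI) = λ^2 + 4λ + 4 = 0.
Single eigenvalue λ = -2 with algebraic multiplicity 2.
Eigenvector v = (2,3); generalized eigenvector w with (A-λI)w=v is (-1,-1).
General solution: e^(-2t)[C_1·v + C_2·(t·v + w)].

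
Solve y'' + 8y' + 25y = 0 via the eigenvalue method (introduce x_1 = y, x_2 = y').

y(t) = c_1e^(-4t)cos(3t) + c_2e^(-4t)sin(3t)

Let x_1 = y, x_2 = y'. Then x_1' = x_2 and x_2' = -25x_1 - 8x_2.
A = [[0,1],[-25,-8]]; det(A-λI) = λ^2 + 8λ + 25.
Eigenvalues λ = -4 ± 3i.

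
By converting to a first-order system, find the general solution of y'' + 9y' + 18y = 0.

y(t) = K_1e^(-3t) + K_2e^(-6t)

Let x_1 = y, x_2 = y'. Then x_1' = x_2 and x_2' = -18x_1 - 9x_2.
A = [[0,1],[-18,-9]]; det(A-λI) = λ^2 + 9λ + 18.
Eigenvalues λ = -3, -6 with eigenvectors (1,-3), (1,-6).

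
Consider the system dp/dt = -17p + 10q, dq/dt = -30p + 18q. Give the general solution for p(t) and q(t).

Coefficient matrix A = [[-17, 10], [-30, 18]].
Characteristic polynomial det(A - λI) = λ^2 - λ - 6 = 0.
Eigenvalues λ = 3, -2.
For λ=3: (A-λI) row 1 is [-20, 10], so an eigenvector is (1, 2).
For λ=-2: (A-λI) row 1 is [-15, 10], so an eigenvector is (-2, -3).
General solution: c_1e^(3t)(1,2) + c_2e^(-2t)(-2,-3).

p(t) = c_1e^(3t) - 2c_2e^(-2t), q(t) = 2c_1e^(3t) - 3c_2e^(-2t)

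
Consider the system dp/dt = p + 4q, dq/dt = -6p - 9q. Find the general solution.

Coefficient matrix A = [[1, 4], [-6, -9]].
Characteristic polynomial det(A - λI) = λ^2 + 8λ + 15 = 0.
Eigenvalues λ = -5, -3.
For λ=-5: (A-λI) row 1 is [6, 4], so an eigenvector is (2, -3).
For λ=-3: (A-λI) row 1 is [4, 4], so an eigenvector is (1, -1).
General solution: K_1e^(-5t)(2,-3) + K_2e^(-3t)(1,-1).

p(t) = 2K_1e^(-5t) + K_2e^(-3t), q(t) = -3K_1e^(-5t) - K_2e^(-3t)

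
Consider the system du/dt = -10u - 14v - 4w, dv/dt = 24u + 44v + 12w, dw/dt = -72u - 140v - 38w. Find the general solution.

u(t) = K_1e^(-2t) - K_3e^(-4t), v(t) = 2K_2e^(2t) + K_3e^(-4t), w(t) = -2K_1e^(-2t) - 7K_2e^(2t) - 2K_3e^(-4t)

Coefficient matrix A = [[-10, -14, -4], [24, 44, 12], [-72, -140, -38]].
det(A - λI) = 0 gives eigenvalues λ = -2, 2, -4.
For λ=-2: eigenvector (1,0,-2).
For λ=2: eigenvector (0,2,-7).
For λ=-4: eigenvector (-1,1,-2).
General solution: K_1e^(-2t)(1,0,-2) + K_2e^(2t)(0,2,-7) + K_3e^(-4t)(-1,1,-2).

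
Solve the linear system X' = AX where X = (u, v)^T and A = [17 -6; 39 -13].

Coefficient matrix A = [[17, -6], [39, -13]].
Characteristic polynomial det(A - λI) = λ^2 - 4λ + 13 = 0.
Eigenvalues λ = 2 ± 3i (complex conjugate pair).
For λ=2+3i: an eigenvector is (1,2) - i(1,3) = (1 - i, 2 - 3i).
A real fundamental pair from Re and Im of e^((2+3i)t)v: X_1 = e^(2t)(cos(3t)·(1,2) + sin(3t)·(1,3)), X_2 = e^(2t)(sin(3t)·(1,2) - cos(3t)·(1,3)).
General solution: K_1X_1 + K_2X_2.

u(t) = K_1e^(2t)sin(3t) + K_1e^(2t)cos(3t) + K_2e^(2t)sin(3t) - K_2e^(2t)cos(3t), v(t) = 3K_1e^(2t)sin(3t) + 2K_1e^(2t)cos(3t) + 2K_2e^(2t)sin(3t) - 3K_2e^(2t)cos(3t)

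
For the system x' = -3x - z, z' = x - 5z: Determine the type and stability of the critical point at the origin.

stable improper node

A = [[-3,-1],[1,-5]]; det(A-λI) = λ^2 + 8λ + 16.
repeated λ = -4 with a single eigenvector.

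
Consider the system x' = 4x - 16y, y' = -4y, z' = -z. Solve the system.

x(t) = -C_1e^(4t) - 2C_3e^(-4t), y(t) = -C_3e^(-4t), z(t) = C_2e^(-t)

Coefficient matrix A = [[4, -16, 0], [0, -4, 0], [0, 0, -1]].
det(A - λI) = 0 gives eigenvalues λ = 4, -1, -4.
For λ=4: eigenvector (-1,0,0).
For λ=-1: eigenvector (0,0,1).
For λ=-4: eigenvector (-2,-1,0).
General solution: C_1e^(4t)(-1,0,0) + C_2e^(-t)(0,0,1) + C_3e^(-4t)(-2,-1,0).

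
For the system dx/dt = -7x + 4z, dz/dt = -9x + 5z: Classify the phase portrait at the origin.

stable improper node

A = [[-7,4],[-9,5]]; det(A-λI) = λ^2 + 2λ + 1.
repeated λ = -1 with a single eigenvector.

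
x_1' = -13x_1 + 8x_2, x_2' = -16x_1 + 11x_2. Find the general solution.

Coefficient matrix A = [[-13, 8], [-16, 11]].
Characteristic polynomial det(A - λI) = λ^2 + 2λ - 15 = 0.
Eigenvalues λ = -5, 3.
For λ=-5: (A-λI) row 1 is [-8, 8], so an eigenvector is (1, 1).
For λ=3: (A-λI) row 1 is [-16, 8], so an eigenvector is (-1, -2).
General solution: K_1e^(-5t)(1,1) + K_2e^(3t)(-1,-2).

x_1(t) = K_1e^(-5t) - K_2e^(3t), x_2(t) = K_1e^(-5t) - 2K_2e^(3t)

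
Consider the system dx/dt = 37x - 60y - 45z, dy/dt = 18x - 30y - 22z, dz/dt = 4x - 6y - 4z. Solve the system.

x(t) = -3c_1e^(2t) - 3c_2e^(-3t) + 5c_3e^(4t), y(t) = -c_1e^(2t) - 2c_2e^(-3t) + 2c_3e^(4t), z(t) = -c_1e^(2t) + c_3e^(4t)

Coefficient matrix A = [[37, -60, -45], [18, -30, -22], [4, -6, -4]].
det(A - λI) = 0 gives eigenvalues λ = 2, -3, 4.
For λ=2: eigenvector (-3,-1,-1).
For λ=-3: eigenvector (-3,-2,0).
For λ=4: eigenvector (5,2,1).
General solution: c_1e^(2t)(-3,-1,-1) + c_2e^(-3t)(-3,-2,0) + c_3e^(4t)(5,2,1).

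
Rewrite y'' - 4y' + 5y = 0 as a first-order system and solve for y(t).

Let x_1 = y, x_2 = y'. Then x_1' = x_2 and x_2' = -5x_1 + 4x_2.
A = [[0,1],[-5,4]]; det(A-λI) = λ^2 - 4λ + 5.
Eigenvalues λ = 2 ± i.

y(t) = c_1e^(2t)cos(t) + c_2e^(2t)sin(t)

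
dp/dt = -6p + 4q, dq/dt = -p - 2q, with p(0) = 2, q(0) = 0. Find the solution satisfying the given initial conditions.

Coefficient matrix A = [[-6, 4], [-1, -2]].
Characteristic polynomial det(A - λI) = λ^2 + 8λ + 16 = 0.
Single eigenvalue λ = -4 with algebraic multiplicity 2.
Eigenvector v = (2,1); generalized eigenvector w with (A-λI)w=v is (-3,-1).
General solution: e^(-4t)[C_1·v + C_2·(t·v + w)].
Applying p(0)=2, q(0)=0 gives C_1=-2, C_2=-2.

p(t) = -4te^(-4t) + 2e^(-4t), q(t) = -2te^(-4t)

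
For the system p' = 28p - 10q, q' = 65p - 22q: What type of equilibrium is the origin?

A = [[28,-10],[65,-22]]; det(A-λI) = λ^2 - 6λ + 34.
λ = 3 ± 5i: positive real part.

unstable spiral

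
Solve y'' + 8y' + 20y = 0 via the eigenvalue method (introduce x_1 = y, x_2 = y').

y(t) = K_1e^(-4t)cos(2t) + K_2e^(-4t)sin(2t)

Let x_1 = y, x_2 = y'. Then x_1' = x_2 and x_2' = -20x_1 - 8x_2.
A = [[0,1],[-20,-8]]; det(A-λI) = λ^2 + 8λ + 20.
Eigenvalues λ = -4 ± 2i.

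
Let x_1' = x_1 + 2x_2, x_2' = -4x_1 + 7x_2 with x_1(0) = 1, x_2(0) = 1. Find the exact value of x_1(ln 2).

A = [[1,2],[-4,7]]; eigenvalues λ = 5, 3.
Eigenvectors: (1,2) for λ=5, (-1,-1) for λ=3.
From the initial condition, c_1 = 0, c_2 = -1.
x_1(ln 2) = (0)(2^5)(1) + (-1)(2^3)(-1) = 8.

8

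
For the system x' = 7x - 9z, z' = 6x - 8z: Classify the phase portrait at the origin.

A = [[7,-9],[6,-8]]; det(A-λI) = λ^2 + λ - 2.
λ = 1, -2: opposite signs.

saddle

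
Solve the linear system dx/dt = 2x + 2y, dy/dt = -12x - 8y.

Coefficient matrix A = [[2, 2], [-12, -8]].
Characteristic polynomial det(A - λI) = λ^2 + 6λ + 8 = 0.
Eigenvalues λ = -2, -4.
For λ=-2: (A-λI) row 1 is [4, 2], so an eigenvector is (-1, 2).
For λ=-4: (A-λI) row 1 is [6, 2], so an eigenvector is (-1, 3).
General solution: C_1e^(-2t)(-1,2) + C_2e^(-4t)(-1,3).

x(t) = -C_1e^(-2t) - C_2e^(-4t), y(t) = 2C_1e^(-2t) + 3C_2e^(-4t)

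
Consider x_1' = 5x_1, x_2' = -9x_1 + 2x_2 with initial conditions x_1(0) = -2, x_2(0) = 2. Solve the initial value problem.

Coefficient matrix A = [[5, 0], [-9, 2]].
Characteristic polynomial det(A - λI) = λ^2 - 7λ + 10 = 0.
Eigenvalues λ = 5, 2.
For λ=5: (A-λI) row 2 is [-9, -3], so an eigenvector is (1, -3).
For λ=2: (A-λI) row 1 is [3, 0], so an eigenvector is (0, 1).
General solution: c_1e^(5t)(1,-3) + c_2e^(2t)(0,1).
Applying x_1(0)=-2, x_2(0)=2 gives c_1=-2, c_2=-4.

x_1(t) = -2e^(5t), x_2(t) = 6e^(5t) - 4e^(2t)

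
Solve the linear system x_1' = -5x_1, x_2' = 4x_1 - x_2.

Coefficient matrix A = [[-5, 0], [4, -1]].
Characteristic polynomial det(A - λI) = λ^2 + 6λ + 5 = 0.
Eigenvalues λ = -1, -5.
For λ=-1: (A-λI) row 1 is [-4, 0], so an eigenvector is (0, -1).
For λ=-5: (A-λI) row 2 is [4, 4], so an eigenvector is (1, -1).
General solution: K_1e^(-t)(0,-1) + K_2e^(-5t)(1,-1).

x_1(t) = K_2e^(-5t), x_2(t) = -K_1e^(-t) - K_2e^(-5t)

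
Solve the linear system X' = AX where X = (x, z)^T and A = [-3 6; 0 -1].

Coefficient matrix A = [[-3, 6], [0, -1]].
Characteristic polynomial det(A - λI) = λ^2 + 4λ + 3 = 0.
Eigenvalues λ = -1, -3.
For λ=-1: (A-λI) row 1 is [-2, 6], so an eigenvector is (3, 1).
For λ=-3: (A-λI) row 1 is [0, 6], so an eigenvector is (1, 0).
General solution: c_1e^(-t)(3,1) + c_2e^(-3t)(1,0).

x(t) = 3c_1e^(-t) + c_2e^(-3t), z(t) = c_1e^(-t)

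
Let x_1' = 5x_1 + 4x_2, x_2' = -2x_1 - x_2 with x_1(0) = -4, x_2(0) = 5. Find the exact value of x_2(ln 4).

A = [[5,4],[-2,-1]]; eigenvalues λ = 1, 3.
Eigenvectors: (-1,1) for λ=1, (-2,1) for λ=3.
From the initial condition, c_1 = 6, c_2 = -1.
x_2(ln 4) = (6)(4^1)(1) + (-1)(4^3)(1) = -40.

-40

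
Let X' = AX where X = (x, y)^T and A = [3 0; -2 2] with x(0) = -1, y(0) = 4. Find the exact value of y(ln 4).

A = [[3,0],[-2,2]]; eigenvalues λ = 3, 2.
Eigenvectors: (1,-2) for λ=3, (0,-1) for λ=2.
From the initial condition, c_1 = -1, c_2 = -2.
y(ln 4) = (-1)(4^3)(-2) + (-2)(4^2)(-1) = 160.

160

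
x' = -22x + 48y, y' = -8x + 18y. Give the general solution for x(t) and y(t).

x(t) = -3C_1e^(-6t) + 2C_2e^(2t), y(t) = -C_1e^(-6t) + C_2e^(2t)

Coefficient matrix A = [[-22, 48], [-8, 18]].
Characteristic polynomial det(A - λI) = λ^2 + 4λ - 12 = 0.
Eigenvalues λ = -6, 2.
For λ=-6: (A-λI) row 1 is [-16, 48], so an eigenvector is (-3, -1).
For λ=2: (A-λI) row 1 is [-24, 48], so an eigenvector is (2, 1).
General solution: C_1e^(-6t)(-3,-1) + C_2e^(2t)(2,1).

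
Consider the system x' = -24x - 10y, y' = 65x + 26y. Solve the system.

x(t) = K_1e^(t)sin(5t) - K_1e^(t)cos(5t) - K_2e^(t)sin(5t) - K_2e^(t)cos(5t), y(t) = -3K_1e^(t)sin(5t) + 2K_1e^(t)cos(5t) + 2K_2e^(t)sin(5t) + 3K_2e^(t)cos(5t)

Coefficient matrix A = [[-24, -10], [65, 26]].
Characteristic polynomial det(A - λI) = λ^2 - 2λ + 26 = 0.
Eigenvalues λ = 1 ± 5i (complex conjugate pair).
For λ=1+5i: an eigenvector is (-1,2) - i(1,-3) = (-1 - i, 2 + 3i).
A real fundamental pair from Re and Im of e^((1+5i)t)v: X_1 = e^(t)(cos(5t)·(-1,2) + sin(5t)·(1,-3)), X_2 = e^(t)(sin(5t)·(-1,2) - cos(5t)·(1,-3)).
General solution: K_1X_1 + K_2X_2.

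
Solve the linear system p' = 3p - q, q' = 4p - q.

Coefficient matrix A = [[3, -1], [4, -1]].
Characteristic polynomial det(A - λI) = λ^2 - 2λ + 1 = 0.
Single eigenvalue λ = 1 with algebraic multiplicity 2.
Eigenvector v = (1,2); generalized eigenvector w with (A-λI)w=v is (2,3).
General solution: e^(t)[C_1·v + C_2·(t·v + w)].

p(t) = C_1e^(t) + C_2te^(t) + 2C_2e^(t), q(t) = 2C_1e^(t) + 2C_2te^(t) + 3C_2e^(t)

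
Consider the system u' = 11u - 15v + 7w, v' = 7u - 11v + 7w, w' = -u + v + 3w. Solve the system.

Coefficient matrix A = [[11, -15, 7], [7, -11, 7], [-1, 1, 3]].
det(A - λI) = 0 gives eigenvalues λ = 3, -4, 4.
For λ=3: eigenvector (1,1,1).
For λ=-4: eigenvector (1,1,0).
For λ=4: eigenvector (-1,0,1).
General solution: c_1e^(3t)(1,1,1) + c_2e^(-4t)(1,1,0) + c_3e^(4t)(-1,0,1).

u(t) = c_1e^(3t) + c_2e^(-4t) - c_3e^(4t), v(t) = c_1e^(3t) + c_2e^(-4t), w(t) = c_1e^(3t) + c_3e^(4t)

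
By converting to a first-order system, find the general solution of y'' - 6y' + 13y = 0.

Let x_1 = y, x_2 = y'. Then x_1' = x_2 and x_2' = -13x_1 + 6x_2.
A = [[0,1],[-13,6]]; det(A-λI) = λ^2 - 6λ + 13.
Eigenvalues λ = 3 ± 2i.

y(t) = c_1e^(3t)cos(2t) + c_2e^(3t)sin(2t)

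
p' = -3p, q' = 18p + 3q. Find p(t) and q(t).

p(t) = C_1e^(-3t), q(t) = -3C_1e^(-3t) - C_2e^(3t)

Coefficient matrix A = [[-3, 0], [18, 3]].
Characteristic polynomial det(A - λI) = λ^2 - 9 = 0.
Eigenvalues λ = -3, 3.
For λ=-3: (A-λI) row 2 is [18, 6], so an eigenvector is (1, -3).
For λ=3: (A-λI) row 1 is [-6, 0], so an eigenvector is (0, -1).
General solution: C_1e^(-3t)(1,-3) + C_2e^(3t)(0,-1).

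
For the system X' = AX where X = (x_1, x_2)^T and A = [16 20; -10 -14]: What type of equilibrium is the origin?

saddle

A = [[16,20],[-10,-14]]; det(A-λI) = λ^2 - 2λ - 24.
λ = -4, 6: opposite signs.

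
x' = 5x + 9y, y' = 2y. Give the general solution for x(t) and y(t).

Coefficient matrix A = [[5, 9], [0, 2]].
Characteristic polynomial det(A - λI) = λ^2 - 7λ + 10 = 0.
Eigenvalues λ = 5, 2.
For λ=5: (A-λI) row 1 is [0, 9], so an eigenvector is (1, 0).
For λ=2: (A-λI) row 1 is [3, 9], so an eigenvector is (3, -1).
General solution: c_1e^(5t)(1,0) + c_2e^(2t)(3,-1).

x(t) = c_1e^(5t) + 3c_2e^(2t), y(t) = -c_2e^(2t)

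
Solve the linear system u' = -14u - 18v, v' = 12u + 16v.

Coefficient matrix A = [[-14, -18], [12, 16]].
Characteristic polynomial det(A - λI) = λ^2 - 2λ - 8 = 0.
Eigenvalues λ = 4, -2.
For λ=4: (A-λI) row 1 is [-18, -18], so an eigenvector is (1, -1).
For λ=-2: (A-λI) row 1 is [-12, -18], so an eigenvector is (-3, 2).
General solution: C_1e^(4t)(1,-1) + C_2e^(-2t)(-3,2).

u(t) = C_1e^(4t) - 3C_2e^(-2t), v(t) = -C_1e^(4t) + 2C_2e^(-2t)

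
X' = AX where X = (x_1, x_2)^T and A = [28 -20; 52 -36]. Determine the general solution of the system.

Coefficient matrix A = [[28, -20], [52, -36]].
Characteristic polynomial det(A - λI) = λ^2 + 8λ + 32 = 0.
Eigenvalues λ = -4 ± 4i (complex conjugate pair).
For λ=-4+4i: an eigenvector is (2,3) - i(1,2) = (2 - i, 3 - 2i).
A real fundamental pair from Re and Im of e^((-4+4i)t)v: X_1 = e^(-4t)(cos(4t)·(2,3) + sin(4t)·(1,2)), X_2 = e^(-4t)(sin(4t)·(2,3) - cos(4t)·(1,2)).
General solution: C_1X_1 + C_2X_2.

x_1(t) = C_1e^(-4t)sin(4t) + 2C_1e^(-4t)cos(4t) + 2C_2e^(-4t)sin(4t) - C_2e^(-4t)cos(4t), x_2(t) = 2C_1e^(-4t)sin(4t) + 3C_1e^(-4t)cos(4t) + 3C_2e^(-4t)sin(4t) - 2C_2e^(-4t)cos(4t)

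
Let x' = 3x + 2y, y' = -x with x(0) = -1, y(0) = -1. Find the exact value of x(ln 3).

-27

A = [[3,2],[-1,0]]; eigenvalues λ = 2, 1.
Eigenvectors: (-2,1) for λ=2, (1,-1) for λ=1.
From the initial condition, c_1 = 2, c_2 = 3.
x(ln 3) = (2)(3^2)(-2) + (3)(3^1)(1) = -27.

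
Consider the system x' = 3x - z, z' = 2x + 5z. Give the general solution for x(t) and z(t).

x(t) = C_1e^(4t)cos(t) + C_2e^(4t)sin(t), z(t) = C_1e^(4t)sin(t) - C_1e^(4t)cos(t) - C_2e^(4t)sin(t) - C_2e^(4t)cos(t)

Coefficient matrix A = [[3, -1], [2, 5]].
Characteristic polynomial det(A - λI) = λ^2 - 8λ + 17 = 0.
Eigenvalues λ = 4 ± i (complex conjugate pair).
For λ=4+i: an eigenvector is (1,-1) - i(0,1) = (1, -1 - i).
A real fundamental pair from Re and Im of e^((4+i)t)v: X_1 = e^(4t)(cos(t)·(1,-1) + sin(t)·(0,1)), X_2 = e^(4t)(sin(t)·(1,-1) - cos(t)·(0,1)).
General solution: C_1X_1 + C_2X_2.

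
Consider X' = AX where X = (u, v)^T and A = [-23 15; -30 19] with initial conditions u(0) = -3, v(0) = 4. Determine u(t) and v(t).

u(t) = 41e^(-2t)sin(3t) - 3e^(-2t)cos(3t), v(t) = 58e^(-2t)sin(3t) + 4e^(-2t)cos(3t)

Coefficient matrix A = [[-23, 15], [-30, 19]].
Characteristic polynomial det(A - λI) = λ^2 + 4λ + 13 = 0.
Eigenvalues λ = -2 ± 3i (complex conjugate pair).
For λ=-2+3i: an eigenvector is (1,1) - i(-2,-3) = (1 + 2i, 1 + 3i).
A real fundamental pair from Re and Im of e^((-2+3i)t)v: X_1 = e^(-2t)(cos(3t)·(1,1) + sin(3t)·(-2,-3)), X_2 = e^(-2t)(sin(3t)·(1,1) - cos(3t)·(-2,-3)).
General solution: c_1X_1 + c_2X_2.
Applying u(0)=-3, v(0)=4 gives c_1=-17, c_2=7.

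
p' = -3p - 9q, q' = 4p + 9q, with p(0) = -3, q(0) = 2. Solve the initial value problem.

Coefficient matrix A = [[-3, -9], [4, 9]].
Characteristic polynomial det(A - λI) = λ^2 - 6λ + 9 = 0.
Single eigenvalue λ = 3 with algebraic multiplicity 2.
Eigenvector v = (3,-2); generalized eigenvector w with (A-λI)w=v is (-2,1).
General solution: e^(3t)[c_1·v + c_2·(t·v + w)].
Applying p(0)=-3, q(0)=2 gives c_1=-1, c_2=0.

p(t) = -3e^(3t), q(t) = 2e^(3t)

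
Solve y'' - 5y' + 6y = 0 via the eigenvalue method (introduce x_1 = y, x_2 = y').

y(t) = C_1e^(3t) + C_2e^(2t)

Let x_1 = y, x_2 = y'. Then x_1' = x_2 and x_2' = -6x_1 + 5x_2.
A = [[0,1],[-6,5]]; det(A-λI) = λ^2 - 5λ + 6.
Eigenvalues λ = 3, 2 with eigenvectors (1,3), (1,2).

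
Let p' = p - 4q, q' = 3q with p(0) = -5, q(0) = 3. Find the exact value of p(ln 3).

A = [[1,-4],[0,3]]; eigenvalues λ = 3, 1.
Eigenvectors: (2,-1) for λ=3, (-1,0) for λ=1.
From the initial condition, c_1 = -3, c_2 = -1.
p(ln 3) = (-3)(3^3)(2) + (-1)(3^1)(-1) = -159.

-159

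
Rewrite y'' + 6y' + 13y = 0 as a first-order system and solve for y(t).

Let x_1 = y, x_2 = y'. Then x_1' = x_2 and x_2' = -13x_1 - 6x_2.
A = [[0,1],[-13,-6]]; det(A-λI) = λ^2 + 6λ + 13.
Eigenvalues λ = -3 ± 2i.

y(t) = K_1e^(-3t)cos(2t) + K_2e^(-3t)sin(2t)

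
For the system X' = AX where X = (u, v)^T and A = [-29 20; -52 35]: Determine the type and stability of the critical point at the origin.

unstable spiral

A = [[-29,20],[-52,35]]; det(A-λI) = λ^2 - 6λ + 25.
λ = 3 ± 4i: positive real part.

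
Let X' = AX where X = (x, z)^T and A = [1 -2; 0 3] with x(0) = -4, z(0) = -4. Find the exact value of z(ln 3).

A = [[1,-2],[0,3]]; eigenvalues λ = 3, 1.
Eigenvectors: (1,-1) for λ=3, (-1,0) for λ=1.
From the initial condition, c_1 = 4, c_2 = 8.
z(ln 3) = (4)(3^3)(-1) + (8)(3^1)(0) = -108.

-108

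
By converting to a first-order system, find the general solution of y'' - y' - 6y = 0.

Let x_1 = y, x_2 = y'. Then x_1' = x_2 and x_2' = 6x_1 + x_2.
A = [[0,1],[6,1]]; det(A-λI) = λ^2 - λ - 6.
Eigenvalues λ = 3, -2 with eigenvectors (1,3), (1,-2).

y(t) = c_1e^(3t) + c_2e^(-2t)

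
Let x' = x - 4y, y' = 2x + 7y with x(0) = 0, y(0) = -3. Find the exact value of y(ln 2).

A = [[1,-4],[2,7]]; eigenvalues λ = 3, 5.
Eigenvectors: (2,-1) for λ=3, (1,-1) for λ=5.
From the initial condition, c_1 = -3, c_2 = 6.
y(ln 2) = (-3)(2^3)(-1) + (6)(2^5)(-1) = -168.

-168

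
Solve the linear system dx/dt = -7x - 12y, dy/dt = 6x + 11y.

Coefficient matrix A = [[-7, -12], [6, 11]].
Characteristic polynomial det(A - λI) = λ^2 - 4λ - 5 = 0.
Eigenvalues λ = 5, -1.
For λ=5: (A-λI) row 1 is [-12, -12], so an eigenvector is (-1, 1).
For λ=-1: (A-λI) row 1 is [-6, -12], so an eigenvector is (-2, 1).
General solution: K_1e^(5t)(-1,1) + K_2e^(-t)(-2,1).

x(t) = -K_1e^(5t) - 2K_2e^(-t), y(t) = K_1e^(5t) + K_2e^(-t)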